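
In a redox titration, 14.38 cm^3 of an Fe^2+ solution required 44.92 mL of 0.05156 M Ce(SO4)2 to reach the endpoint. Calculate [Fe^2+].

n(Ce(SO4)2) = 0.05156 x 0.04492 = 0.002316 mol.
From the balanced equation, 1 mol Ce(SO4)2 reacts with 1 mol Fe^2+, so n(Fe^2+) = 0.002316 x 1/1 = 0.002316 mol.
[Fe^2+] = 0.002316 / 0.01438 L = 0.161 M.

0.161 M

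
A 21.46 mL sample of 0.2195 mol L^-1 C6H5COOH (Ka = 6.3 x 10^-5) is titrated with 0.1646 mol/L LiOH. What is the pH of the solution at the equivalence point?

n(C6H5COOH) = 0.2195 x 0.02146 = 0.004710 mol; V(LiOH) at equivalence = 0.004710/0.1646 = 0.02862 L.
At equivalence all the acid is converted to C6H5COO-; total volume = 0.02146 + 0.02862 = 0.05008 L, so [C6H5COO-] = 0.004710/0.05008 = 0.09406 M.
Kb = Kw/Ka = 1.0e-14 / 6.3 x 10^-5 = 1.59e-10.
[OH^-] = sqrt(Kb x [C6H5COO-]) = sqrt(1.59e-10 x 0.09406) = 3.86e-6 M.
pOH = 5.41, so pH = 14.00 - 5.41 = 8.59.

8.59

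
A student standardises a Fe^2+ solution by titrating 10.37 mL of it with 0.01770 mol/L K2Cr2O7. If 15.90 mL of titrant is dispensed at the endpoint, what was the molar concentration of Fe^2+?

n(K2Cr2O7) = 0.01770 x 0.01590 = 0.0002814 mol.
From the balanced equation, 1 mol K2Cr2O7 reacts with 6 mol Fe^2+, so n(Fe^2+) = 0.0002814 x 6/1 = 0.001689 mol.
[Fe^2+] = 0.001689 / 0.01037 L = 0.163 M.

0.163 M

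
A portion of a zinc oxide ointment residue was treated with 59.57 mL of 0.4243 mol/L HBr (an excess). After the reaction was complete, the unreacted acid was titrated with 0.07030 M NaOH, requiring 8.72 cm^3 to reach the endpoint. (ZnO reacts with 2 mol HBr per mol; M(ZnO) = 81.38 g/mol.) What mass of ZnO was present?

Total n(HBr) added = 0.4243 x 0.05957 = 0.02528 mol.
n(NaOH) used = 0.07030 x 0.008720 = 0.0006130 mol, which equals the excess n(HBr).
So n(HBr) consumed by the sample = 0.02528 - 0.0006130 = 0.02466 mol.
n(ZnO) = 0.02466 / 2 = 0.01233 mol.
mass = 0.01233 mol x 81.38 g/mol = 1.00 g.

1.00 g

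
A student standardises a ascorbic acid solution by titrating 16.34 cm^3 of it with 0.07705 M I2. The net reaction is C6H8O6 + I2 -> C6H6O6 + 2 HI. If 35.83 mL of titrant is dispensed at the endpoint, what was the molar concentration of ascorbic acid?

0.169 M

n(I2) = 0.07705 x 0.03583 = 0.002761 mol.
From the balanced equation, 1 mol I2 reacts with 1 mol ascorbic acid, so n(ascorbic acid) = 0.002761 x 1/1 = 0.002761 mol.
[ascorbic acid] = 0.002761 / 0.01634 L = 0.169 M.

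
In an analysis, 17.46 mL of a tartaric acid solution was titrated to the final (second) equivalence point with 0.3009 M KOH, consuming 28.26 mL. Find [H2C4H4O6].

n(KOH) = 0.3009 x 0.02826 = 0.008503 mol.
At the final (second) equivalence point, 2 mol OH^- react per mol H2C4H4O6, so n(H2C4H4O6) = 0.008503 / 2 = 0.004252 mol.
[H2C4H4O6] = 0.004252 / 0.01746 L = 0.244 M.

0.244 M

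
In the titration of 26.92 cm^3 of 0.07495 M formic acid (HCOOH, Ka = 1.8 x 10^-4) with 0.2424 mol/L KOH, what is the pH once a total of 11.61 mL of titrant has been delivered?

12.32

n(acid) = 0.07495 x 0.02692 = 0.002018 mol; n(KOH) added = 0.2424 x 0.01161 = 0.002814 mol.
Base is in excess by 0.002814 - 0.002018 = 0.0007966 mol in a total volume of 0.03853 L.
[OH^-] = 0.0007966/0.03853 = 0.02068 M, so pOH = 1.68 and pH = 14.00 - 1.68 = 12.32.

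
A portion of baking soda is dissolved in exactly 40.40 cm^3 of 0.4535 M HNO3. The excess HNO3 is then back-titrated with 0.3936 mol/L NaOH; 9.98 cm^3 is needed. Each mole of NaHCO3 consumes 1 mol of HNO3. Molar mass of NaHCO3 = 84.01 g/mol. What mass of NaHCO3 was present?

1.21 g

Total n(HNO3) added = 0.4535 x 0.04040 = 0.01832 mol.
n(NaOH) used = 0.3936 x 0.009980 = 0.003928 mol, which equals the excess n(HNO3).
So n(HNO3) consumed by the sample = 0.01832 - 0.003928 = 0.01439 mol.
n(NaHCO3) = 0.01439 / 1 = 0.01439 mol.
mass = 0.01439 mol x 84.01 g/mol = 1.21 g.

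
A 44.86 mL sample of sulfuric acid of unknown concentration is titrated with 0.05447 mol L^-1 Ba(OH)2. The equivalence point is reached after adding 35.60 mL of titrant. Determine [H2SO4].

0.0432 M

n(Ba(OH)2) delivered = 0.05447 x 0.03560 = 0.001939 mol.
For a 1:1 reaction, n(H2SO4) = 0.001939 mol.
[H2SO4] = 0.001939 mol / 0.04486 L = 0.0432 M.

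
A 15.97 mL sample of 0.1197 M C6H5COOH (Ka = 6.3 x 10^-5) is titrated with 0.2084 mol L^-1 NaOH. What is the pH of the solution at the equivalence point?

n(C6H5COOH) = 0.1197 x 0.01597 = 0.001912 mol; V(NaOH) at equivalence = 0.001912/0.2084 = 0.009173 L.
At equivalence all the acid is converted to C6H5COO-; total volume = 0.01597 + 0.009173 = 0.02514 L, so [C6H5COO-] = 0.001912/0.02514 = 0.07603 M.
Kb = Kw/Ka = 1.0e-14 / 6.3 x 10^-5 = 1.59e-10.
[OH^-] = sqrt(Kb x [C6H5COO-]) = sqrt(1.59e-10 x 0.07603) = 3.47e-6 M.
pOH = 5.46, so pH = 14.00 - 5.46 = 8.54.

8.54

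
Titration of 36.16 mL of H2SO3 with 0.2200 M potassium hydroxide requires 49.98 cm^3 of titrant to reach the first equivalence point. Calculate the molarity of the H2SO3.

0.304 M

n(KOH) = 0.2200 x 0.04998 = 0.01100 mol.
At the first equivalence point, 1 mol OH^- react per mol H2SO3, so n(H2SO3) = 0.01100 / 1 = 0.01100 mol.
[H2SO3] = 0.01100 / 0.03616 L = 0.304 M.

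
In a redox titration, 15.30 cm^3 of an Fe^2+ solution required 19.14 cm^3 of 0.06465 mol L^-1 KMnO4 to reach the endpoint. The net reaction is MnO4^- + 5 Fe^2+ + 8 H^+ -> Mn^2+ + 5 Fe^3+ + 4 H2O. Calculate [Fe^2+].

0.404 M

n(KMnO4) = 0.06465 x 0.01914 = 0.001237 mol.
From the balanced equation, 1 mol KMnO4 reacts with 5 mol Fe^2+, so n(Fe^2+) = 0.001237 x 5/1 = 0.006187 mol.
[Fe^2+] = 0.006187 / 0.01530 L = 0.404 M.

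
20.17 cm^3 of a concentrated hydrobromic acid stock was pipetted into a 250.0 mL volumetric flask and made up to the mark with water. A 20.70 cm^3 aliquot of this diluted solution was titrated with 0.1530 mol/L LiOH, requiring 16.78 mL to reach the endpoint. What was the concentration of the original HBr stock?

1.54 M

n(LiOH) = 0.1530 x 0.01678 = 0.002567 mol.
n(HBr) in the aliquot = 0.002567 mol.
[diluted HBr] = 0.002567 / 0.02070 = 0.1240 M.
Dilution factor = 250.0/20.17 = 12.39, so [stock] = 0.1240 x 12.39 = 1.54 M.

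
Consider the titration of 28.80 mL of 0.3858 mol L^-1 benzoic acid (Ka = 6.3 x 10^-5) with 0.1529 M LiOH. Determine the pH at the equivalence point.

n(C6H5COOH) = 0.3858 x 0.02880 = 0.01111 mol; V(LiOH) at equivalence = 0.01111/0.1529 = 0.07267 L.
At equivalence all the acid is converted to C6H5COO-; total volume = 0.02880 + 0.07267 = 0.1015 L, so [C6H5COO-] = 0.01111/0.1015 = 0.1095 M.
Kb = Kw/Ka = 1.0e-14 / 6.3 x 10^-5 = 1.59e-10.
[OH^-] = sqrt(Kb x [C6H5COO-]) = sqrt(1.59e-10 x 0.1095) = 4.17e-6 M.
pOH = 5.38, so pH = 14.00 - 5.38 = 8.62.

8.62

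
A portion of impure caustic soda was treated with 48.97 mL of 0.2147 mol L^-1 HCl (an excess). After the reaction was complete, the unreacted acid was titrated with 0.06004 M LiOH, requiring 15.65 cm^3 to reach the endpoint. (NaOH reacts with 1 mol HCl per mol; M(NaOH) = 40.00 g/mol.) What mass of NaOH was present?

0.383 g

Total n(HCl) added = 0.2147 x 0.04897 = 0.01051 mol.
n(LiOH) used = 0.06004 x 0.01565 = 0.0009396 mol, which equals the excess n(HCl).
So n(HCl) consumed by the sample = 0.01051 - 0.0009396 = 0.009574 mol.
n(NaOH) = 0.009574 / 1 = 0.009574 mol.
mass = 0.009574 mol x 40.00 g/mol = 0.383 g.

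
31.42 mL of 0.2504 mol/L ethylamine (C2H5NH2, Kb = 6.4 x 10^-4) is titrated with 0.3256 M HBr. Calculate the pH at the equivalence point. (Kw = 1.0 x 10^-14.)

n(C2H5NH2) = 0.2504 x 0.03142 = 0.007868 mol; V(HBr) at equivalence = 0.007868/0.3256 = 0.02416 L.
At equivalence the base is fully converted to C2H5NH3+; total volume = 0.05558 L, so [C2H5NH3+] = 0.007868/0.05558 = 0.1415 M.
Ka(C2H5NH3+) = Kw/Kb = 1.0e-14 / 6.4 x 10^-4 = 1.56e-11.
[H^+] = sqrt(Ka x [C2H5NH3+]) = sqrt(1.56e-11 x 0.1415) = 1.49e-6 M.
pH = -log(1.49e-6) = 5.83.

5.83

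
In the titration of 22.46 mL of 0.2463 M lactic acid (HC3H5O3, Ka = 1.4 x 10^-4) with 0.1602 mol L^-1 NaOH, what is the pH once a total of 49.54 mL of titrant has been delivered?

12.52

n(acid) = 0.2463 x 0.02246 = 0.005532 mol; n(NaOH) added = 0.1602 x 0.04954 = 0.007936 mol.
Base is in excess by 0.007936 - 0.005532 = 0.002404 mol in a total volume of 0.07200 L.
[OH^-] = 0.002404/0.07200 = 0.03339 M, so pOH = 1.48 and pH = 14.00 - 1.48 = 12.52.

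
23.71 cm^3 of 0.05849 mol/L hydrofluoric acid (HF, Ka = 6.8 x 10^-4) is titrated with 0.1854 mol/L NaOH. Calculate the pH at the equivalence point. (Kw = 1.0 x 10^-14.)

7.91

n(HF) = 0.05849 x 0.02371 = 0.001387 mol; V(NaOH) at equivalence = 0.001387/0.1854 = 0.007480 L.
At equivalence all the acid is converted to F-; total volume = 0.02371 + 0.007480 = 0.03119 L, so [F-] = 0.001387/0.03119 = 0.04446 M.
Kb = Kw/Ka = 1.0e-14 / 6.8 x 10^-4 = 1.47e-11.
[OH^-] = sqrt(Kb x [F-]) = sqrt(1.47e-11 x 0.04446) = 8.09e-7 M.
pOH = 6.09, so pH = 14.00 - 6.09 = 7.91.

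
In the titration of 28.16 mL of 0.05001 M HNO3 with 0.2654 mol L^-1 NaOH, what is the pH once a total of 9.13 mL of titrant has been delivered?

n(acid) = 0.05001 x 0.02816 = 0.001408 mol; n(NaOH) added = 0.2654 x 0.009130 = 0.002423 mol.
Base is in excess by 0.002423 - 0.001408 = 0.001015 mol in a total volume of 0.03729 L.
[OH^-] = 0.001015/0.03729 = 0.02721 M, so pOH = 1.57 and pH = 14.00 - 1.57 = 12.43.

12.43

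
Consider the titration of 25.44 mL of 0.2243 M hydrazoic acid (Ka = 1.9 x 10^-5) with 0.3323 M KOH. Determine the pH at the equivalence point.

n(HN3) = 0.2243 x 0.02544 = 0.005706 mol; V(KOH) at equivalence = 0.005706/0.3323 = 0.01717 L.
At equivalence all the acid is converted to N3-; total volume = 0.02544 + 0.01717 = 0.04261 L, so [N3-] = 0.005706/0.04261 = 0.1339 M.
Kb = Kw/Ka = 1.0e-14 / 1.9 x 10^-5 = 5.26e-10.
[OH^-] = sqrt(Kb x [N3-]) = sqrt(5.26e-10 x 0.1339) = 8.40e-6 M.
pOH = 5.08, so pH = 14.00 - 5.08 = 8.92.

8.92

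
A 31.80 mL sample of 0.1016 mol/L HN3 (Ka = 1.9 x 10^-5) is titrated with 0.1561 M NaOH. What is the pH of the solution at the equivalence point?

8.76

n(HN3) = 0.1016 x 0.03180 = 0.003231 mol; V(NaOH) at equivalence = 0.003231/0.1561 = 0.02070 L.
At equivalence all the acid is converted to N3-; total volume = 0.03180 + 0.02070 = 0.05250 L, so [N3-] = 0.003231/0.05250 = 0.06154 M.
Kb = Kw/Ka = 1.0e-14 / 1.9 x 10^-5 = 5.26e-10.
[OH^-] = sqrt(Kb x [N3-]) = sqrt(5.26e-10 x 0.06154) = 5.69e-6 M.
pOH = 5.24, so pH = 14.00 - 5.24 = 8.76.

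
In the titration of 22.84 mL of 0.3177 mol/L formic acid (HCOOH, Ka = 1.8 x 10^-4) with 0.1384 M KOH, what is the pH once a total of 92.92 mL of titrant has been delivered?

n(acid) = 0.3177 x 0.02284 = 0.007256 mol; n(KOH) added = 0.1384 x 0.09292 = 0.01286 mol.
Base is in excess by 0.01286 - 0.007256 = 0.005604 mol in a total volume of 0.1158 L.
[OH^-] = 0.005604/0.1158 = 0.04841 M, so pOH = 1.32 and pH = 14.00 - 1.32 = 12.68.

12.68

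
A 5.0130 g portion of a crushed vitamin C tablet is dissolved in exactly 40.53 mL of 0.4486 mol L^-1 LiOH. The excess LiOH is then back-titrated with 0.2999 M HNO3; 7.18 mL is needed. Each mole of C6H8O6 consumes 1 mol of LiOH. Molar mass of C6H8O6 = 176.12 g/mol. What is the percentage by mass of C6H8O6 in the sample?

56.3%

Total n(LiOH) added = 0.4486 x 0.04053 = 0.01818 mol.
n(HNO3) used = 0.2999 x 0.007180 = 0.002153 mol, which equals the excess n(LiOH).
So n(LiOH) consumed by the sample = 0.01818 - 0.002153 = 0.01603 mol.
n(C6H8O6) = 0.01603 / 1 = 0.01603 mol.
mass C6H8O6 = 0.01603 x 176.12 = 2.823 g, so %C6H8O6 = 2.823/5.0130 x 100 = 56.3%.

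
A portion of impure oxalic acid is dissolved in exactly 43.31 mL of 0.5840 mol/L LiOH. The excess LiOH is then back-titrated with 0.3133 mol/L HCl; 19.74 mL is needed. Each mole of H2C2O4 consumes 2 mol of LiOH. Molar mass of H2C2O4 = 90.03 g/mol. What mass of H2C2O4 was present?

Total n(LiOH) added = 0.5840 x 0.04331 = 0.02529 mol.
n(HCl) used = 0.3133 x 0.01974 = 0.006185 mol, which equals the excess n(LiOH).
So n(LiOH) consumed by the sample = 0.02529 - 0.006185 = 0.01911 mol.
n(H2C2O4) = 0.01911 / 2 = 0.009554 mol.
mass = 0.009554 mol x 90.03 g/mol = 0.860 g.

0.860 g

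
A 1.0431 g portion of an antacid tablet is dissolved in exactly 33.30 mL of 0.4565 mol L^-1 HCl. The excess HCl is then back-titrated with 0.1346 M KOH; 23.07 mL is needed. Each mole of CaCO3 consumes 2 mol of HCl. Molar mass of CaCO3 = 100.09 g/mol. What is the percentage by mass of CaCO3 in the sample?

58.0%

Total n(HCl) added = 0.4565 x 0.03330 = 0.01520 mol.
n(KOH) used = 0.1346 x 0.02307 = 0.003105 mol, which equals the excess n(HCl).
So n(HCl) consumed by the sample = 0.01520 - 0.003105 = 0.01210 mol.
n(CaCO3) = 0.01210 / 2 = 0.006048 mol.
mass CaCO3 = 0.006048 x 100.09 = 0.6054 g, so %CaCO3 = 0.6054/1.0431 x 100 = 58.0%.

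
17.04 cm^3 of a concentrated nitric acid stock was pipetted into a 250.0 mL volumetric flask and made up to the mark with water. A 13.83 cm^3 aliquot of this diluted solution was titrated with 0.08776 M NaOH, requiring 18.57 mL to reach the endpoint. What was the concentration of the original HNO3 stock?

1.73 M

n(NaOH) = 0.08776 x 0.01857 = 0.001630 mol.
n(HNO3) in the aliquot = 0.001630 mol.
[diluted HNO3] = 0.001630 / 0.01383 = 0.1178 M.
Dilution factor = 250.0/17.04 = 14.67, so [stock] = 0.1178 x 14.67 = 1.73 M.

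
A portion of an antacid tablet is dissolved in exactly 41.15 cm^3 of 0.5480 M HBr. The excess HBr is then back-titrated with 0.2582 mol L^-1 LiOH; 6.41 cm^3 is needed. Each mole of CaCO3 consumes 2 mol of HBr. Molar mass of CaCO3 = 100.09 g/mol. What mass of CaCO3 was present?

1.05 g

Total n(HBr) added = 0.5480 x 0.04115 = 0.02255 mol.
n(LiOH) used = 0.2582 x 0.006410 = 0.001655 mol, which equals the excess n(HBr).
So n(HBr) consumed by the sample = 0.02255 - 0.001655 = 0.02090 mol.
n(CaCO3) = 0.02090 / 2 = 0.01045 mol.
mass = 0.01045 mol x 100.09 g/mol = 1.05 g.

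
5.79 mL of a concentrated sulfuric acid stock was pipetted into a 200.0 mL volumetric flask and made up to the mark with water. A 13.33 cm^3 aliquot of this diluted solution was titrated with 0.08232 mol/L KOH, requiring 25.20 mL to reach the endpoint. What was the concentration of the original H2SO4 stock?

2.69 M

n(KOH) = 0.08232 x 0.02520 = 0.002074 mol.
n(H2SO4) in the aliquot = 0.002074 x 1/2 = 0.001037 mol.
[diluted H2SO4] = 0.001037 / 0.01333 = 0.07781 M.
Dilution factor = 200.0/5.790 = 34.54, so [stock] = 0.07781 x 34.54 = 2.69 M.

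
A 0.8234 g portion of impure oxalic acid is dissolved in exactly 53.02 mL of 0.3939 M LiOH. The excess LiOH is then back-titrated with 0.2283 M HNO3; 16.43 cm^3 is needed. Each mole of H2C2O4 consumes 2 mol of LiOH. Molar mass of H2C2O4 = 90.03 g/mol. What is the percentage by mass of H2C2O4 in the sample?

93.7%

Total n(LiOH) added = 0.3939 x 0.05302 = 0.02088 mol.
n(HNO3) used = 0.2283 x 0.01643 = 0.003751 mol, which equals the excess n(LiOH).
So n(LiOH) consumed by the sample = 0.02088 - 0.003751 = 0.01713 mol.
n(H2C2O4) = 0.01713 / 2 = 0.008567 mol.
mass H2C2O4 = 0.008567 x 90.03 = 0.7713 g, so %H2C2O4 = 0.7713/0.8234 x 100 = 93.7%.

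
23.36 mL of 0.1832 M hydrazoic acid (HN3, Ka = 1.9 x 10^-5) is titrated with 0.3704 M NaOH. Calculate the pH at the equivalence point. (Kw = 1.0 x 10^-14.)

n(HN3) = 0.1832 x 0.02336 = 0.004280 mol; V(NaOH) at equivalence = 0.004280/0.3704 = 0.01155 L.
At equivalence all the acid is converted to N3-; total volume = 0.02336 + 0.01155 = 0.03491 L, so [N3-] = 0.004280/0.03491 = 0.1226 M.
Kb = Kw/Ka = 1.0e-14 / 1.9 x 10^-5 = 5.26e-10.
[OH^-] = sqrt(Kb x [N3-]) = sqrt(5.26e-10 x 0.1226) = 8.03e-6 M.
pOH = 5.10, so pH = 14.00 - 5.10 = 8.90.

8.90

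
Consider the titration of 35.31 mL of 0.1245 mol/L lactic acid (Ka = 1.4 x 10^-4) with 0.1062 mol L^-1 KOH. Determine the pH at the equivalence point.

8.31

n(HC3H5O3) = 0.1245 x 0.03531 = 0.004396 mol; V(KOH) at equivalence = 0.004396/0.1062 = 0.04139 L.
At equivalence all the acid is converted to C3H5O3-; total volume = 0.03531 + 0.04139 = 0.07670 L, so [C3H5O3-] = 0.004396/0.07670 = 0.05731 M.
Kb = Kw/Ka = 1.0e-14 / 1.4 x 10^-4 = 7.14e-11.
[OH^-] = sqrt(Kb x [C3H5O3-]) = sqrt(7.14e-11 x 0.05731) = 2.02e-6 M.
pOH = 5.69, so pH = 14.00 - 5.69 = 8.31.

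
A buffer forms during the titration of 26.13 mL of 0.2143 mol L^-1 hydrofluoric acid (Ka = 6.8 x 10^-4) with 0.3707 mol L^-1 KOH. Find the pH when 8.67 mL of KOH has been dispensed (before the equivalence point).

3.30

Initial n(HF) = 0.2143 x 0.02613 = 0.005600 mol.
n(KOH) added = 0.3707 x 0.008670 = 0.003214 mol, converting that many moles of HF to F-.
Remaining n(HF) = 0.002386 mol; n(F-) = 0.003214 mol.
By Henderson-Hasselbalch, pH = pKa + log([A^-]/[HA]) = 3.17 + log(0.003214/0.002386) = 3.17 + (+0.13) = 3.30.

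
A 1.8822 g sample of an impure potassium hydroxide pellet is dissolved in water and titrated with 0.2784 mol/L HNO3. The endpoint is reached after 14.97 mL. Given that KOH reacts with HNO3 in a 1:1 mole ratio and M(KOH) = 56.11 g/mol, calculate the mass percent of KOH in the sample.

n(HNO3) = 0.2784 x 0.01497 = 0.004168 mol.
n(KOH) = 0.004168 / 1 = 0.004168 mol.
mass of KOH = 0.004168 x 56.11 = 0.2338 g.
% purity = 0.2338 / 1.8822 x 100 = 12.4%.

12.4%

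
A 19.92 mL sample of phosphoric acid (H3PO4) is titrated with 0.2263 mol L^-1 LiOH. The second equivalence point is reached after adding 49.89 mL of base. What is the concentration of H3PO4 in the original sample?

n(LiOH) = 0.2263 x 0.04989 = 0.01129 mol.
At the second equivalence point, 2 mol OH^- react per mol H3PO4, so n(H3PO4) = 0.01129 / 2 = 0.005645 mol.
[H3PO4] = 0.005645 / 0.01992 L = 0.283 M.

0.283 M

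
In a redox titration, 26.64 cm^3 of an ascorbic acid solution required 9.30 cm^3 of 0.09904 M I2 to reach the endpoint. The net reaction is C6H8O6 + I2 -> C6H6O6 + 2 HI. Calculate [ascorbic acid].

0.0346 M

n(I2) = 0.09904 x 0.009300 = 0.0009211 mol.
From the balanced equation, 1 mol I2 reacts with 1 mol ascorbic acid, so n(ascorbic acid) = 0.0009211 x 1/1 = 0.0009211 mol.
[ascorbic acid] = 0.0009211 / 0.02664 L = 0.0346 M.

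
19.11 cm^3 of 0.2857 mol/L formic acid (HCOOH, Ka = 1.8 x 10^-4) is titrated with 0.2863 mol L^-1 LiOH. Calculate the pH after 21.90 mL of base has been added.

n(acid) = 0.2857 x 0.01911 = 0.005460 mol; n(LiOH) added = 0.2863 x 0.02190 = 0.006270 mol.
Base is in excess by 0.006270 - 0.005460 = 0.0008102 mol in a total volume of 0.04101 L.
[OH^-] = 0.0008102/0.04101 = 0.01976 M, so pOH = 1.70 and pH = 14.00 - 1.70 = 12.30.

12.30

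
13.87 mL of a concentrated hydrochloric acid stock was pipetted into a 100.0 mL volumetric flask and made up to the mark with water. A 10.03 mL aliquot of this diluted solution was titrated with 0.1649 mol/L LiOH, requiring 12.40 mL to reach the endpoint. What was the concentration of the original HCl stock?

1.47 M

n(LiOH) = 0.1649 x 0.01240 = 0.002045 mol.
n(HCl) in the aliquot = 0.002045 mol.
[diluted HCl] = 0.002045 / 0.01003 = 0.2039 M.
Dilution factor = 100.0/13.87 = 7.210, so [stock] = 0.2039 x 7.210 = 1.47 M.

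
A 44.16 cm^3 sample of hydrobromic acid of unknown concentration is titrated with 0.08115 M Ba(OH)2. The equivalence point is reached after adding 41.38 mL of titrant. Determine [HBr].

0.152 M

n(Ba(OH)2) delivered = 0.08115 x 0.04138 = 0.003358 mol.
The reaction is 2 HBr + 1 Ba(OH)2, so n(HBr) = 0.003358 x 2/1 = 0.006716 mol.
[HBr] = 0.006716 mol / 0.04416 L = 0.152 M.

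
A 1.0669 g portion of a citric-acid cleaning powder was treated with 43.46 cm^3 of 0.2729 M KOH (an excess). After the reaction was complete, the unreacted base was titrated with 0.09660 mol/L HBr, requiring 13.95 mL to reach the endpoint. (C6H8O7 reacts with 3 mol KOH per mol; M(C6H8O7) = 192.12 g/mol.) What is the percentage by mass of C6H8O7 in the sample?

63.1%

Total n(KOH) added = 0.2729 x 0.04346 = 0.01186 mol.
n(HBr) used = 0.09660 x 0.01395 = 0.001348 mol, which equals the excess n(KOH).
So n(KOH) consumed by the sample = 0.01186 - 0.001348 = 0.01051 mol.
n(C6H8O7) = 0.01051 / 3 = 0.003504 mol.
mass C6H8O7 = 0.003504 x 192.12 = 0.6732 g, so %C6H8O7 = 0.6732/1.0669 x 100 = 63.1%.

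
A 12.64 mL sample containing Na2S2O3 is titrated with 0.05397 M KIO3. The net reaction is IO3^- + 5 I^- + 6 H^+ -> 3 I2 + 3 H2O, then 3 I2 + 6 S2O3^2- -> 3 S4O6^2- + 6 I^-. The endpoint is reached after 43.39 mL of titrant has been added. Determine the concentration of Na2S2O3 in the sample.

n(KIO3) = 0.05397 x 0.04339 = 0.002342 mol.
From the balanced equation, 1 mol KIO3 reacts with 6 mol Na2S2O3, so n(Na2S2O3) = 0.002342 x 6/1 = 0.01405 mol.
[Na2S2O3] = 0.01405 / 0.01264 L = 1.11 M.

1.11 M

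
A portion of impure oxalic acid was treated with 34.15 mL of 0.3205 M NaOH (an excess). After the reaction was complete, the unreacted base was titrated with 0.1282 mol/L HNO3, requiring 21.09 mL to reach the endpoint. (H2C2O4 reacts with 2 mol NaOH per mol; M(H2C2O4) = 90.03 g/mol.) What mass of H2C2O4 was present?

Total n(NaOH) added = 0.3205 x 0.03415 = 0.01095 mol.
n(HNO3) used = 0.1282 x 0.02109 = 0.002704 mol, which equals the excess n(NaOH).
So n(NaOH) consumed by the sample = 0.01095 - 0.002704 = 0.008241 mol.
n(H2C2O4) = 0.008241 / 2 = 0.004121 mol.
mass = 0.004121 mol x 90.03 g/mol = 0.371 g.

0.371 g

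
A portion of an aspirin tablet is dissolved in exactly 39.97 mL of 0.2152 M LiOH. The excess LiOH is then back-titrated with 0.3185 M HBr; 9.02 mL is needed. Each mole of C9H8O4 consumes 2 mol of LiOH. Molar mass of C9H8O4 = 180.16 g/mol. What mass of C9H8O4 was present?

0.516 g

Total n(LiOH) added = 0.2152 x 0.03997 = 0.008602 mol.
n(HBr) used = 0.3185 x 0.009020 = 0.002873 mol, which equals the excess n(LiOH).
So n(LiOH) consumed by the sample = 0.008602 - 0.002873 = 0.005729 mol.
n(C9H8O4) = 0.005729 / 2 = 0.002864 mol.
mass = 0.002864 mol x 180.16 g/mol = 0.516 g.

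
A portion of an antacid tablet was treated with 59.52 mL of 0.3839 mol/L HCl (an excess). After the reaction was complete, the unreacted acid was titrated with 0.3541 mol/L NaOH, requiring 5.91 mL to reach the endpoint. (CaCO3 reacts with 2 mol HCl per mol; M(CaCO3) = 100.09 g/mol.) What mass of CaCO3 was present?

1.04 g

Total n(HCl) added = 0.3839 x 0.05952 = 0.02285 mol.
n(NaOH) used = 0.3541 x 0.005910 = 0.002093 mol, which equals the excess n(HCl).
So n(HCl) consumed by the sample = 0.02285 - 0.002093 = 0.02076 mol.
n(CaCO3) = 0.02076 / 2 = 0.01038 mol.
mass = 0.01038 mol x 100.09 g/mol = 1.04 g.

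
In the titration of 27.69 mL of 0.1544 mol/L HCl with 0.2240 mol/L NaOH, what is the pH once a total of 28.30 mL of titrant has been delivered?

n(acid) = 0.1544 x 0.02769 = 0.004275 mol; n(NaOH) added = 0.2240 x 0.02830 = 0.006339 mol.
Base is in excess by 0.006339 - 0.004275 = 0.002064 mol in a total volume of 0.05599 L.
[OH^-] = 0.002064/0.05599 = 0.03686 M, so pOH = 1.43 and pH = 14.00 - 1.43 = 12.57.

12.57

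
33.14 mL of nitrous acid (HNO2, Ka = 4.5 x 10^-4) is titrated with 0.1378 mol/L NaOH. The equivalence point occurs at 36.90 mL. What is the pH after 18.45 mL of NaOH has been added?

18.45 mL is exactly half the equivalence volume (36.90/2), i.e. the half-equivalence point.
There, n(HA) = n(A^-), so pH = pKa = -log(4.5 x 10^-4) = 3.35.

3.35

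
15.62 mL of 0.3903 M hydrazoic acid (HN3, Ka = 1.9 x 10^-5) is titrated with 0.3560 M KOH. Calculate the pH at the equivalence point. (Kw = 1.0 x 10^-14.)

9.00

n(HN3) = 0.3903 x 0.01562 = 0.006096 mol; V(KOH) at equivalence = 0.006096/0.3560 = 0.01712 L.
At equivalence all the acid is converted to N3-; total volume = 0.01562 + 0.01712 = 0.03274 L, so [N3-] = 0.006096/0.03274 = 0.1862 M.
Kb = Kw/Ka = 1.0e-14 / 1.9 x 10^-5 = 5.26e-10.
[OH^-] = sqrt(Kb x [N3-]) = sqrt(5.26e-10 x 0.1862) = 9.90e-6 M.
pOH = 5.00, so pH = 14.00 - 5.00 = 9.00.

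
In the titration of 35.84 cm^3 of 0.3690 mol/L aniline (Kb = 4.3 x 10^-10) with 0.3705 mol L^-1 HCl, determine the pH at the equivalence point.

n(C6H5NH2) = 0.3690 x 0.03584 = 0.01322 mol; V(HCl) at equivalence = 0.01322/0.3705 = 0.03569 L.
At equivalence the base is fully converted to C6H5NH3+; total volume = 0.07153 L, so [C6H5NH3+] = 0.01322/0.07153 = 0.1849 M.
Ka(C6H5NH3+) = Kw/Kb = 1.0e-14 / 4.3 x 10^-10 = 2.33e-5.
[H^+] = sqrt(Ka x [C6H5NH3+]) = sqrt(2.33e-5 x 0.1849) = 0.00207 M.
pH = -log(0.00207) = 2.68.

2.68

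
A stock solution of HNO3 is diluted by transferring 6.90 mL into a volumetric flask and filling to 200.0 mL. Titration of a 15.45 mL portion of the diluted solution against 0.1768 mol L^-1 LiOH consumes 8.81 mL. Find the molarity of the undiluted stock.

n(LiOH) = 0.1768 x 0.008810 = 0.001558 mol.
n(HNO3) in the aliquot = 0.001558 mol.
[diluted HNO3] = 0.001558 / 0.01545 = 0.1008 M.
Dilution factor = 200.0/6.900 = 28.99, so [stock] = 0.1008 x 28.99 = 2.92 M.

2.92 M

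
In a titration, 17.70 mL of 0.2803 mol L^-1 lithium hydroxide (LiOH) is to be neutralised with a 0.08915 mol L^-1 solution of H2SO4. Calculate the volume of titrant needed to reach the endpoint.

27.8 mL

n(LiOH) = 0.2803 mol/L x 0.01770 L = 0.004961 mol.
The neutralisation is 2 LiOH : 1 H2SO4, so n(H2SO4) = 0.004961 x 1/2 = 0.002481 mol.
V(H2SO4) = 0.002481 / 0.08915 = 0.02783 L = 27.8 mL.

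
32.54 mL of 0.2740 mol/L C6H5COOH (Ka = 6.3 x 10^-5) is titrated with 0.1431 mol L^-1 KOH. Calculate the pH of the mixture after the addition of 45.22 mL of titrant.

4.62

Initial n(C6H5COOH) = 0.2740 x 0.03254 = 0.008916 mol.
n(KOH) added = 0.1431 x 0.04522 = 0.006471 mol, converting that many moles of C6H5COOH to C6H5COO-.
Remaining n(C6H5COOH) = 0.002445 mol; n(C6H5COO-) = 0.006471 mol.
By Henderson-Hasselbalch, pH = pKa + log([A^-]/[HA]) = 4.20 + log(0.006471/0.002445) = 4.20 + (+0.42) = 4.62.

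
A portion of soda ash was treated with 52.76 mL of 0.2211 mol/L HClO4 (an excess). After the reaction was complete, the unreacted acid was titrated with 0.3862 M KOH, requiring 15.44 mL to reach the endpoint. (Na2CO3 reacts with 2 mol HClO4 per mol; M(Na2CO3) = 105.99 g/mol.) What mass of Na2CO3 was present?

0.302 g

Total n(HClO4) added = 0.2211 x 0.05276 = 0.01167 mol.
n(KOH) used = 0.3862 x 0.01544 = 0.005963 mol, which equals the excess n(HClO4).
So n(HClO4) consumed by the sample = 0.01167 - 0.005963 = 0.005702 mol.
n(Na2CO3) = 0.005702 / 2 = 0.002851 mol.
mass = 0.002851 mol x 105.99 g/mol = 0.302 g.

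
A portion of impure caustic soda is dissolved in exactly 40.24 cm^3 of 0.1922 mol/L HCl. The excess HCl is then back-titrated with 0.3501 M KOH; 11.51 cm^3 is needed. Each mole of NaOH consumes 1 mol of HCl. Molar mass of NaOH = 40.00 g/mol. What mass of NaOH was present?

Total n(HCl) added = 0.1922 x 0.04024 = 0.007734 mol.
n(KOH) used = 0.3501 x 0.01151 = 0.004030 mol, which equals the excess n(HCl).
So n(HCl) consumed by the sample = 0.007734 - 0.004030 = 0.003704 mol.
n(NaOH) = 0.003704 / 1 = 0.003704 mol.
mass = 0.003704 mol x 40.00 g/mol = 0.148 g.

0.148 g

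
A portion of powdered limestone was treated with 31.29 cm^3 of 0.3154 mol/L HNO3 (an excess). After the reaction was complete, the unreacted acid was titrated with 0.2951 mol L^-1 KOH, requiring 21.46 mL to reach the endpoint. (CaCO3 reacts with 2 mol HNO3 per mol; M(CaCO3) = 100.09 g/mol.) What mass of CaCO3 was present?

0.177 g

Total n(HNO3) added = 0.3154 x 0.03129 = 0.009869 mol.
n(KOH) used = 0.2951 x 0.02146 = 0.006333 mol, which equals the excess n(HNO3).
So n(HNO3) consumed by the sample = 0.009869 - 0.006333 = 0.003536 mol.
n(CaCO3) = 0.003536 / 2 = 0.001768 mol.
mass = 0.001768 mol x 100.09 g/mol = 0.177 g.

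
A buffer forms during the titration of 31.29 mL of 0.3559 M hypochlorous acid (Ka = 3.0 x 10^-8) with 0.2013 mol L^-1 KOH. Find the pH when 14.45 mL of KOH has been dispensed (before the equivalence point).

Initial n(HClO) = 0.3559 x 0.03129 = 0.01114 mol.
n(KOH) added = 0.2013 x 0.01445 = 0.002909 mol, converting that many moles of HClO to ClO-.
Remaining n(HClO) = 0.008227 mol; n(ClO-) = 0.002909 mol.
By Henderson-Hasselbalch, pH = pKa + log([A^-]/[HA]) = 7.52 + log(0.002909/0.008227) = 7.52 + (-0.45) = 7.07.

7.07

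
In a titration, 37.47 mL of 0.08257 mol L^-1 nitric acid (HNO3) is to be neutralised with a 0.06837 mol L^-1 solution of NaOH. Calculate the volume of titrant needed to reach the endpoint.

n(HNO3) = 0.08257 mol/L x 0.03747 L = 0.003094 mol.
At equivalence n(NaOH) = n(HNO3) = 0.003094 mol.
V(NaOH) = 0.003094 / 0.06837 = 0.04525 L = 45.3 mL.

45.3 mL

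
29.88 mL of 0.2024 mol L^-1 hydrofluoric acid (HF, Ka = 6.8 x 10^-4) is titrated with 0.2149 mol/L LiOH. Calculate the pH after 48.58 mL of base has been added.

n(acid) = 0.2024 x 0.02988 = 0.006048 mol; n(LiOH) added = 0.2149 x 0.04858 = 0.01044 mol.
Base is in excess by 0.01044 - 0.006048 = 0.004392 mol in a total volume of 0.07846 L.
[OH^-] = 0.004392/0.07846 = 0.05598 M, so pOH = 1.25 and pH = 14.00 - 1.25 = 12.75.

12.75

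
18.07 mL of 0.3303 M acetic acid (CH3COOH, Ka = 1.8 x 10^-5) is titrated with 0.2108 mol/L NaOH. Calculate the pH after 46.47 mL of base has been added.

n(acid) = 0.3303 x 0.01807 = 0.005969 mol; n(NaOH) added = 0.2108 x 0.04647 = 0.009796 mol.
Base is in excess by 0.009796 - 0.005969 = 0.003827 mol in a total volume of 0.06454 L.
[OH^-] = 0.003827/0.06454 = 0.05930 M, so pOH = 1.23 and pH = 14.00 - 1.23 = 12.77.

12.77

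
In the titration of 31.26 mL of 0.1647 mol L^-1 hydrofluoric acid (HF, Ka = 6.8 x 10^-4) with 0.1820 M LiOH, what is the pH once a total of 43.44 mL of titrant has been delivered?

n(acid) = 0.1647 x 0.03126 = 0.005149 mol; n(LiOH) added = 0.1820 x 0.04344 = 0.007906 mol.
Base is in excess by 0.007906 - 0.005149 = 0.002758 mol in a total volume of 0.07470 L.
[OH^-] = 0.002758/0.07470 = 0.03692 M, so pOH = 1.43 and pH = 14.00 - 1.43 = 12.57.

12.57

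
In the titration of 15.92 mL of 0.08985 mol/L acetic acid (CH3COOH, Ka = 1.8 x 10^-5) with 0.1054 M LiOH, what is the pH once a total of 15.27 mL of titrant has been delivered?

n(acid) = 0.08985 x 0.01592 = 0.001430 mol; n(LiOH) added = 0.1054 x 0.01527 = 0.001609 mol.
Base is in excess by 0.001609 - 0.001430 = 0.0001790 mol in a total volume of 0.03119 L.
[OH^-] = 0.0001790/0.03119 = 0.005740 M, so pOH = 2.24 and pH = 14.00 - 2.24 = 11.76.

11.76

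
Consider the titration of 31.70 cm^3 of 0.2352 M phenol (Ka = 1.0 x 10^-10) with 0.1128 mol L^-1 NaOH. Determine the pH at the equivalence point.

11.44

n(C6H5OH) = 0.2352 x 0.03170 = 0.007456 mol; V(NaOH) at equivalence = 0.007456/0.1128 = 0.06610 L.
At equivalence all the acid is converted to C6H5O-; total volume = 0.03170 + 0.06610 = 0.09780 L, so [C6H5O-] = 0.007456/0.09780 = 0.07624 M.
Kb = Kw/Ka = 1.0e-14 / 1.0 x 10^-10 = 0.000100.
[OH^-] = sqrt(Kb x [C6H5O-]) = sqrt(0.000100 x 0.07624) = 0.00276 M.
pOH = 2.56, so pH = 14.00 - 2.56 = 11.44.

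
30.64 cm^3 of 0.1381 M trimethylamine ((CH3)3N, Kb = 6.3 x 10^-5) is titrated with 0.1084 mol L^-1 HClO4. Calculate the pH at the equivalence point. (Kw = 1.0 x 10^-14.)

n((CH3)3N) = 0.1381 x 0.03064 = 0.004231 mol; V(HClO4) at equivalence = 0.004231/0.1084 = 0.03903 L.
At equivalence the base is fully converted to (CH3)3NH+; total volume = 0.06967 L, so [(CH3)3NH+] = 0.004231/0.06967 = 0.06073 M.
Ka((CH3)3NH+) = Kw/Kb = 1.0e-14 / 6.3 x 10^-5 = 1.59e-10.
[H^+] = sqrt(Ka x [(CH3)3NH+]) = sqrt(1.59e-10 x 0.06073) = 3.10e-6 M.
pH = -log(3.10e-6) = 5.51.

5.51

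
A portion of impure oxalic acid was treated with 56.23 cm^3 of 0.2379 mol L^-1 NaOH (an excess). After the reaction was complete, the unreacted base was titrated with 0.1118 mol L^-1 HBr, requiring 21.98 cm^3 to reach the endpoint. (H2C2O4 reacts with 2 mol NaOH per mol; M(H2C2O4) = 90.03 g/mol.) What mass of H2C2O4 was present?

0.492 g

Total n(NaOH) added = 0.2379 x 0.05623 = 0.01338 mol.
n(HBr) used = 0.1118 x 0.02198 = 0.002457 mol, which equals the excess n(NaOH).
So n(NaOH) consumed by the sample = 0.01338 - 0.002457 = 0.01092 mol.
n(H2C2O4) = 0.01092 / 2 = 0.005460 mol.
mass = 0.005460 mol x 90.03 g/mol = 0.492 g.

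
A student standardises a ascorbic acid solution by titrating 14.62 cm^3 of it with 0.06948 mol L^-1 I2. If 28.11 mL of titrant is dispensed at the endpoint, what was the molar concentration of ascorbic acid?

0.134 M

n(I2) = 0.06948 x 0.02811 = 0.001953 mol.
From the balanced equation, 1 mol I2 reacts with 1 mol ascorbic acid, so n(ascorbic acid) = 0.001953 x 1/1 = 0.001953 mol.
[ascorbic acid] = 0.001953 / 0.01462 L = 0.134 M.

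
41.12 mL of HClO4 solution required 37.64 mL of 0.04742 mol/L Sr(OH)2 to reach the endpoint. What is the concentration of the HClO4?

n(Sr(OH)2) delivered = 0.04742 x 0.03764 = 0.001785 mol.
The reaction is 2 HClO4 + 1 Sr(OH)2, so n(HClO4) = 0.001785 x 2/1 = 0.003570 mol.
[HClO4] = 0.003570 mol / 0.04112 L = 0.0868 M.

0.0868 M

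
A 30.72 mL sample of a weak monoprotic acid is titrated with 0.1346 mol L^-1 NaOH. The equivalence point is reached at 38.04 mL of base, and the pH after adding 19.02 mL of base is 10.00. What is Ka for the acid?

19.02 mL is half of the equivalence volume, so this is the half-equivalence point where [HA] = [A^-].
At half-equivalence pH = pKa, so pKa = 10.00.
Ka = 10^(-10.00) = 1.0 x 10^-10.

1.0 x 10^-10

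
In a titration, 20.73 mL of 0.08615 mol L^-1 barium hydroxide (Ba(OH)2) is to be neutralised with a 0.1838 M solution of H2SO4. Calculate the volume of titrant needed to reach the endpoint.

9.72 mL

n(Ba(OH)2) = 0.08615 mol/L x 0.02073 L = 0.001786 mol.
At equivalence n(H2SO4) = n(Ba(OH)2) = 0.001786 mol.
V(H2SO4) = 0.001786 / 0.1838 = 0.009716 L = 9.72 mL.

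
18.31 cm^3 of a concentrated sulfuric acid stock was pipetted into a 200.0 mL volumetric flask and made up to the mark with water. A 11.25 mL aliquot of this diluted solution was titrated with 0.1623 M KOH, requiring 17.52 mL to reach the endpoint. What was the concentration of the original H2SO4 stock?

1.38 M

n(KOH) = 0.1623 x 0.01752 = 0.002843 mol.
n(H2SO4) in the aliquot = 0.002843 x 1/2 = 0.001422 mol.
[diluted H2SO4] = 0.001422 / 0.01125 = 0.1264 M.
Dilution factor = 200.0/18.31 = 10.92, so [stock] = 0.1264 x 10.92 = 1.38 M.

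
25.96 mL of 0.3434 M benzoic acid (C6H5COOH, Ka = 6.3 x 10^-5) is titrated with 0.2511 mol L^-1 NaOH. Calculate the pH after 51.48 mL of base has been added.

12.71

n(acid) = 0.3434 x 0.02596 = 0.008915 mol; n(NaOH) added = 0.2511 x 0.05148 = 0.01293 mol.
Base is in excess by 0.01293 - 0.008915 = 0.004012 mol in a total volume of 0.07744 L.
[OH^-] = 0.004012/0.07744 = 0.05181 M, so pOH = 1.29 and pH = 14.00 - 1.29 = 12.71.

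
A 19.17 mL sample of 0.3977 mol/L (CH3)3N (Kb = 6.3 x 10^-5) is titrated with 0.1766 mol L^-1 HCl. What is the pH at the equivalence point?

n((CH3)3N) = 0.3977 x 0.01917 = 0.007624 mol; V(HCl) at equivalence = 0.007624/0.1766 = 0.04317 L.
At equivalence the base is fully converted to (CH3)3NH+; total volume = 0.06234 L, so [(CH3)3NH+] = 0.007624/0.06234 = 0.1223 M.
Ka((CH3)3NH+) = Kw/Kb = 1.0e-14 / 6.3 x 10^-5 = 1.59e-10.
[H^+] = sqrt(Ka x [(CH3)3NH+]) = sqrt(1.59e-10 x 0.1223) = 4.41e-6 M.
pH = -log(4.41e-6) = 5.36.

5.36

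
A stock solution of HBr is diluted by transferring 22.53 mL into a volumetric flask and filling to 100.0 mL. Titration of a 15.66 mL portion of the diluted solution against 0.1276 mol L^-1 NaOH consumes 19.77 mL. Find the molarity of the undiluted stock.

0.715 M

n(NaOH) = 0.1276 x 0.01977 = 0.002523 mol.
n(HBr) in the aliquot = 0.002523 mol.
[diluted HBr] = 0.002523 / 0.01566 = 0.1611 M.
Dilution factor = 100.0/22.53 = 4.439, so [stock] = 0.1611 x 4.439 = 0.715 M.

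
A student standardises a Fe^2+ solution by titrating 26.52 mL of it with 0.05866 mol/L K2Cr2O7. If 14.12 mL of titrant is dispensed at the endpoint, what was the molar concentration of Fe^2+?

n(K2Cr2O7) = 0.05866 x 0.01412 = 0.0008283 mol.
From the balanced equation, 1 mol K2Cr2O7 reacts with 6 mol Fe^2+, so n(Fe^2+) = 0.0008283 x 6/1 = 0.004970 mol.
[Fe^2+] = 0.004970 / 0.02652 L = 0.187 M.

0.187 M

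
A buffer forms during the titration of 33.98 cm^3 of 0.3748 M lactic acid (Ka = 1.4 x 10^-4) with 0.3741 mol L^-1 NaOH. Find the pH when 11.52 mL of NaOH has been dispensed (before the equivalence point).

3.56

Initial n(HC3H5O3) = 0.3748 x 0.03398 = 0.01274 mol.
n(NaOH) added = 0.3741 x 0.01152 = 0.004310 mol, converting that many moles of HC3H5O3 to C3H5O3-.
Remaining n(HC3H5O3) = 0.008426 mol; n(C3H5O3-) = 0.004310 mol.
By Henderson-Hasselbalch, pH = pKa + log([A^-]/[HA]) = 3.85 + log(0.004310/0.008426) = 3.85 + (-0.29) = 3.56.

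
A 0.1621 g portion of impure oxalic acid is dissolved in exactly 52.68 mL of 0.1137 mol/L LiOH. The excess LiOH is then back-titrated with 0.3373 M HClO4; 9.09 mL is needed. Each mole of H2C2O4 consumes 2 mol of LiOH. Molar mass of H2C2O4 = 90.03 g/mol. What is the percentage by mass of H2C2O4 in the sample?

Total n(LiOH) added = 0.1137 x 0.05268 = 0.005990 mol.
n(HClO4) used = 0.3373 x 0.009090 = 0.003066 mol, which equals the excess n(LiOH).
So n(LiOH) consumed by the sample = 0.005990 - 0.003066 = 0.002924 mol.
n(H2C2O4) = 0.002924 / 2 = 0.001462 mol.
mass H2C2O4 = 0.001462 x 90.03 = 0.1316 g, so %H2C2O4 = 0.1316/0.1621 x 100 = 81.2%.

81.2%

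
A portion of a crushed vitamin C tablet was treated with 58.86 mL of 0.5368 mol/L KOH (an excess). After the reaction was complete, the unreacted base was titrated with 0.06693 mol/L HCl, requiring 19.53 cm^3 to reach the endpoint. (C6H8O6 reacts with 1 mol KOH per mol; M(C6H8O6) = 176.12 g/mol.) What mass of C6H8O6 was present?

Total n(KOH) added = 0.5368 x 0.05886 = 0.03160 mol.
n(HCl) used = 0.06693 x 0.01953 = 0.001307 mol, which equals the excess n(KOH).
So n(KOH) consumed by the sample = 0.03160 - 0.001307 = 0.03029 mol.
n(C6H8O6) = 0.03029 / 1 = 0.03029 mol.
mass = 0.03029 mol x 176.12 g/mol = 5.33 g.

5.33 g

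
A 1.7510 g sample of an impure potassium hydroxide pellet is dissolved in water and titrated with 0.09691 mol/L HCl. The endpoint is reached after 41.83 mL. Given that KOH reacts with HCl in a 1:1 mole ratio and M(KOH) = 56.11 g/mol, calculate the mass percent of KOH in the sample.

n(HCl) = 0.09691 x 0.04183 = 0.004054 mol.
n(KOH) = 0.004054 / 1 = 0.004054 mol.
mass of KOH = 0.004054 x 56.11 = 0.2275 g.
% purity = 0.2275 / 1.7510 x 100 = 13.0%.

13.0%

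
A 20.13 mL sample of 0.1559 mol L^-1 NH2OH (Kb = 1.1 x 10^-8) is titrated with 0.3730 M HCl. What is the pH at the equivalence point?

3.50

n(NH2OH) = 0.1559 x 0.02013 = 0.003138 mol; V(HCl) at equivalence = 0.003138/0.3730 = 0.008414 L.
At equivalence the base is fully converted to NH3OH+; total volume = 0.02854 L, so [NH3OH+] = 0.003138/0.02854 = 0.1099 M.
Ka(NH3OH+) = Kw/Kb = 1.0e-14 / 1.1 x 10^-8 = 9.09e-7.
[H^+] = sqrt(Ka x [NH3OH+]) = sqrt(9.09e-7 x 0.1099) = 0.000316 M.
pH = -log(0.000316) = 3.50.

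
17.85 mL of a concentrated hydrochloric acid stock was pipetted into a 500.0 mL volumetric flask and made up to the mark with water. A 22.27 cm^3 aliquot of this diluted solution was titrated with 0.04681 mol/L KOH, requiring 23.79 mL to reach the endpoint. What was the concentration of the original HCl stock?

1.40 M

n(KOH) = 0.04681 x 0.02379 = 0.001114 mol.
n(HCl) in the aliquot = 0.001114 mol.
[diluted HCl] = 0.001114 / 0.02227 = 0.05000 M.
Dilution factor = 500.0/17.85 = 28.01, so [stock] = 0.05000 x 28.01 = 1.40 M.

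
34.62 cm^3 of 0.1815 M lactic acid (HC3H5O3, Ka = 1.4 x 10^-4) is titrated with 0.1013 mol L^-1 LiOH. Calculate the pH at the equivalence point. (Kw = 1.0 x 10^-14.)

n(HC3H5O3) = 0.1815 x 0.03462 = 0.006284 mol; V(LiOH) at equivalence = 0.006284/0.1013 = 0.06203 L.
At equivalence all the acid is converted to C3H5O3-; total volume = 0.03462 + 0.06203 = 0.09665 L, so [C3H5O3-] = 0.006284/0.09665 = 0.06501 M.
Kb = Kw/Ka = 1.0e-14 / 1.4 x 10^-4 = 7.14e-11.
[OH^-] = sqrt(Kb x [C3H5O3-]) = sqrt(7.14e-11 x 0.06501) = 2.15e-6 M.
pOH = 5.67, so pH = 14.00 - 5.67 = 8.33.

8.33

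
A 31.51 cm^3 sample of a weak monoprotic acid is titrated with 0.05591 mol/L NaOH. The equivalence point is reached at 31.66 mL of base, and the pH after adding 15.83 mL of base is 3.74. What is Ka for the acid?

1.8 x 10^-4

15.83 mL is half of the equivalence volume, so this is the half-equivalence point where [HA] = [A^-].
At half-equivalence pH = pKa, so pKa = 3.74.
Ka = 10^(-3.74) = 1.8 x 10^-4.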